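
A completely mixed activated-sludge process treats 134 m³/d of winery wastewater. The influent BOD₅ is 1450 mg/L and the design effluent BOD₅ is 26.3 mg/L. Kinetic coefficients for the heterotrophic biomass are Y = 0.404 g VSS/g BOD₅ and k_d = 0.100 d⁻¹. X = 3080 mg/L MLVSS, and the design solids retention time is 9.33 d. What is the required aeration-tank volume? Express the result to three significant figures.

From the SRT design equation V = Y Q (S₀−S) θ_c / [X (1 + k_d θ_c)] = 0.404 × 134 × (1450 − 26.3) × 9.33 / [3080 × (1 + 0.100 × 9.33)] = 7.19×10^5 / 5954 = 120.8 m³.

V ≈ 121 m³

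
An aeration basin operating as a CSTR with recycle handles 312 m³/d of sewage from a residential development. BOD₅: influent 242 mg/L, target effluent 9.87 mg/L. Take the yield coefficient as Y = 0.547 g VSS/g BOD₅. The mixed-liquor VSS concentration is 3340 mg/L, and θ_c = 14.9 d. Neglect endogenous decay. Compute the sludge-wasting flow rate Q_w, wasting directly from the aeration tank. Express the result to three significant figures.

Q_w ≈ 11.9 m³/d

Biomass mass balance (decay neglected): V·X = Y·Q·(S₀ − S)·θ_c, so V = 0.547 × 312 × (242 − 9.87) × 14.9 / 3340 = 176.7 m³.
With mixed-liquor wasting, θ_c = V/Q_w, so Q_w = V/θ_c = 176.7/14.9 = 11.86 m³/d.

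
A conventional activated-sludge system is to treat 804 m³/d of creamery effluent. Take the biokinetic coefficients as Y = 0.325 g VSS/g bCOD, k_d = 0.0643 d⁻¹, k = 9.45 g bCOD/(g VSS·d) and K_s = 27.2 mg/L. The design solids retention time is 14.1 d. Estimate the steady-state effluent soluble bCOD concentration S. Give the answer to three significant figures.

For a completely mixed reactor with recycle the Lawrence–McCarty relation gives S = K_s·(1 + k_d·θ_c) / [θ_c·(Y·k − k_d) − 1] = 27.2 × (1 + 0.0643 × 14.1) / [14.1 × (0.325 × 9.45 − 0.0643) − 1] = 51.86 / 41.40 = 1.253 mg/L.

S ≈ 1.25 mg/L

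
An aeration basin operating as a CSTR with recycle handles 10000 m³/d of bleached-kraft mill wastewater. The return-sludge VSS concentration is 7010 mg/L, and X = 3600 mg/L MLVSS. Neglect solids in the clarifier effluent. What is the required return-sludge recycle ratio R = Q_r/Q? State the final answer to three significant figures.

R ≈ 1.06

R = Q_r/Q = X/(X_r − X) = 3600 / (7010 − 3600) = 1.056.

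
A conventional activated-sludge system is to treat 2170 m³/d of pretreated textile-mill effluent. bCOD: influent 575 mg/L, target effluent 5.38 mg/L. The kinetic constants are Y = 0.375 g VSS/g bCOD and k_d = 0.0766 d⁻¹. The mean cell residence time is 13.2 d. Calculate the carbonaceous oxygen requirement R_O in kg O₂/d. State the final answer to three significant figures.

R_O ≈ 909 kg O₂/d

Y_obs = Y / (1 + k_d θ_c) = 0.375 / (1 + 0.0766 × 13.2) = 0.375 / 2.011 = 0.1865.
Q·(S₀ − S) = 2170 × (575 − 5.38) × 10⁻³ = 1236 kg/d removed.
Biomass synthesised: P_X = Y_obs × 1236 = 230.5 kg VSS/d.
Carbonaceous O₂ demand = substrate oxidised − cell-mass equivalent = 1236 − 1.42 × 230.5 = 908.8 kg O₂/d.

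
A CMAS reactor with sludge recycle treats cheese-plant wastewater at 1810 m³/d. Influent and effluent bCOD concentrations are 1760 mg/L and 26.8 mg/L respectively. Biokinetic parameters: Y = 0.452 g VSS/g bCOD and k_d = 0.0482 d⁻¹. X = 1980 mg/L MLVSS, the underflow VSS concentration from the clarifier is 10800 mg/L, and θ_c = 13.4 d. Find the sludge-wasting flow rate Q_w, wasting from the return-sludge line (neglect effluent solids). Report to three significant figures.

Steady-state biomass mass balance: V·X·(1 + k_d·θ_c) = Y·Q·(S₀ − S)·θ_c, so V = 0.452 × 1810 × (1760 − 26.8) × 13.4 / [1980 × (1 + 0.0482 × 13.4)] = 1.9×10^7 / 3259 = 5831 m³.
θ_c = V·X/(Q_w·X_r) when wasting from the recycle, so Q_w = V·X/(θ_c·X_r) = 5831 × 1980 / (13.4 × 10800) = 79.77 m³/d.

Q_w ≈ 79.8 m³/d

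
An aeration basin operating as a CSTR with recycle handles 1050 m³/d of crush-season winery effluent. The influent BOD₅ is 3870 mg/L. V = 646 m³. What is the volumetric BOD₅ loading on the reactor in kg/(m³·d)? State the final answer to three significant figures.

Volumetric loading L_v = Q·S₀ / V = 1050 × 3870 g/m³ / 646.0 m³ = 6290 g/(m³·d) = 6.290 kg BOD₅/(m³·d).

L_v ≈ 6.29 kg BOD₅/(m³·d)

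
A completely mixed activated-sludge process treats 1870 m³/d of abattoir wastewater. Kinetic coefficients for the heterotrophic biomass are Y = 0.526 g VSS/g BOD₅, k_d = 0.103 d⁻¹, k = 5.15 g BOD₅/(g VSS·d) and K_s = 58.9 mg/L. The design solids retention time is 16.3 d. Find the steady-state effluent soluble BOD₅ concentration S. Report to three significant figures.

Effluent substrate depends only on kinetics and SRT: S = K_s(1 + k_d θ_c) / [θ_c(Yk − k_d) − 1] = 58.9 × (1 + 0.103 × 16.3) / [16.3 × (0.526 × 5.15 − 0.103) − 1] = 157.8 / 41.48 = 3.804 mg/L.

S ≈ 3.80 mg/L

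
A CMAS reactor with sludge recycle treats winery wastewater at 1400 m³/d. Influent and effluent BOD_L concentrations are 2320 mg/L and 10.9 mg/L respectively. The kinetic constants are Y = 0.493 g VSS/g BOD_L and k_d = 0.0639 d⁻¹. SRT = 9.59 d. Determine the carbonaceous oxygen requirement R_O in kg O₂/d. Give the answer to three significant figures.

R_O ≈ 1830 kg O₂/d

The observed yield is Y_obs = Y/(1 + k_d·θ_c) = 0.493 / (1 + 0.0639 × 9.59) = 0.493 / 1.613 = 0.3057 g VSS per g BOD_L removed.
Q·(S₀ − S) = 1400 × (2320 − 10.9) × 10⁻³ = 3233 kg/d removed.
Biomass synthesised: P_X = Y_obs × 3233 = 988.2 kg VSS/d.
R_O = Q·(S₀ − S) − 1.42·P_X = 3233 − 1.42 × 988.2 = 1830 kg O₂/d.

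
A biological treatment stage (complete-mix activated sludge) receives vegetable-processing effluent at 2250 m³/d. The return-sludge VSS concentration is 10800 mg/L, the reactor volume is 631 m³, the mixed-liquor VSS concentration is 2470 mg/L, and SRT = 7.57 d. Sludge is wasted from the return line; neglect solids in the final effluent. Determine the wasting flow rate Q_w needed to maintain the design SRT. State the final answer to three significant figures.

Q_w ≈ 19.1 m³/d

Q_w = (V·X)/(θ_c X_r) = 631.0 × 2470 / (7.57 × 10800) = 19.06 m³/d.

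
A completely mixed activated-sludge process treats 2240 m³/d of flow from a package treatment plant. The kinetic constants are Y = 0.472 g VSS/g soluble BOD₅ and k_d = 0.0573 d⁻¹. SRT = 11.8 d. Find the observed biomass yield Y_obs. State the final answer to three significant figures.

The observed yield is Y_obs = Y/(1 + k_d·θ_c) = 0.472 / (1 + 0.0573 × 11.8) = 0.472 / 1.676 = 0.2816 g VSS per g soluble BOD₅ removed.

Y_obs ≈ 0.282 g VSS/g soluble BOD₅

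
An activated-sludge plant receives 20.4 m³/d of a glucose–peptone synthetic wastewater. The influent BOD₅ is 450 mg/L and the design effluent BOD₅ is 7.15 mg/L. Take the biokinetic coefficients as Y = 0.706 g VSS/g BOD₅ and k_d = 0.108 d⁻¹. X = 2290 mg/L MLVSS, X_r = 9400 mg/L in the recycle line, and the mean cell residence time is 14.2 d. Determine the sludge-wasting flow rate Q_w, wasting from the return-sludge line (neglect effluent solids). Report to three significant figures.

Q_w ≈ 0.268 m³/d

Steady-state biomass mass balance: V·X·(1 + k_d·θ_c) = Y·Q·(S₀ − S)·θ_c, so V = 0.706 × 20.4 × (450 − 7.15) × 14.2 / [2290 × (1 + 0.108 × 14.2)] = 9.06×10^4 / 5802 = 15.61 m³.
Q_w = (V·X)/(θ_c X_r) = 15.61 × 2290 / (14.2 × 9400) = 0.2678 m³/d.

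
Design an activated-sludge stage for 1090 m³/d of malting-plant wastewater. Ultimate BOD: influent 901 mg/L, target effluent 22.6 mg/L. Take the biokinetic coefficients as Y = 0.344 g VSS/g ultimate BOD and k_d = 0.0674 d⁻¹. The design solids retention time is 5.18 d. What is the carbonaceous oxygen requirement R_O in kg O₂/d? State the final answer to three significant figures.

R_O ≈ 611 kg O₂/d

Y_obs = Y / (1 + k_d θ_c) = 0.344 / (1 + 0.0674 × 5.18) = 0.344 / 1.349 = 0.2550.
Substrate removed = Q·(S₀ − S) = 1090 m³/d × (901 − 22.6) g/m³ = 9.57×10^5 g/d = 957.5 kg/d.
Net sludge production P_X = 0.2550 × 957.5 = 244.1 kg VSS/d.
R_O = Q·(S₀ − S) − 1.42·P_X = 957.5 − 1.42 × 244.1 = 610.8 kg O₂/d.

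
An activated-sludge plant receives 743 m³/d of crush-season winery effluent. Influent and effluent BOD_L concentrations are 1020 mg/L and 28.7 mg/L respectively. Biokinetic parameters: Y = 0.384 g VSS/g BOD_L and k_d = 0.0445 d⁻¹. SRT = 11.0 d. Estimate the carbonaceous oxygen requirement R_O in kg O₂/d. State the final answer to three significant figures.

The observed yield is Y_obs = Y/(1 + k_d·θ_c) = 0.384 / (1 + 0.0445 × 11.0) = 0.384 / 1.490 = 0.2578 g VSS per g BOD_L removed.
Mass of BOD_L removed per day: Q(S₀ − S) = 743 × 991.3 g/m³ = 736.5 kg/d.
Biomass synthesised: P_X = Y_obs × 736.5 = 189.9 kg VSS/d.
Carbonaceous O₂ demand = substrate oxidised − cell-mass equivalent = 736.5 − 1.42 × 189.9 = 466.9 kg O₂/d.

R_O ≈ 467 kg O₂/d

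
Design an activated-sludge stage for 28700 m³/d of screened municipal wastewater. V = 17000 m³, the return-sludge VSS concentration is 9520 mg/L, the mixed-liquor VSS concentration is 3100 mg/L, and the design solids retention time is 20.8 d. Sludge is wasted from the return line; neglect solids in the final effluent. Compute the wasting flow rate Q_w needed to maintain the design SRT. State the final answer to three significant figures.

Q_w ≈ 266 m³/d

Q_w = (V·X)/(θ_c X_r) = 17000 × 3100 / (20.8 × 9520) = 266.1 m³/d.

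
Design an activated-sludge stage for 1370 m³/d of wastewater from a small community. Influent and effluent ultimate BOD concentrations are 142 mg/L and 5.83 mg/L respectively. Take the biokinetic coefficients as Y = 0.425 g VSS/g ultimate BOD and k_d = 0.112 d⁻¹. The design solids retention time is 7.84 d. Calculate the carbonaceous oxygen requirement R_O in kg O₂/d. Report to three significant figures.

Y_obs = Y / (1 + k_d θ_c) = 0.425 / (1 + 0.112 × 7.84) = 0.425 / 1.878 = 0.2263.
Substrate removed = Q·(S₀ − S) = 1370 m³/d × (142 − 5.83) g/m³ = 1.87×10^5 g/d = 186.6 kg/d.
Net sludge production P_X = 0.2263 × 186.6 = 42.22 kg VSS/d.
R_O = Q·(S₀ − S) − 1.42·P_X = 186.6 − 1.42 × 42.22 = 126.6 kg O₂/d.

R_O ≈ 127 kg O₂/d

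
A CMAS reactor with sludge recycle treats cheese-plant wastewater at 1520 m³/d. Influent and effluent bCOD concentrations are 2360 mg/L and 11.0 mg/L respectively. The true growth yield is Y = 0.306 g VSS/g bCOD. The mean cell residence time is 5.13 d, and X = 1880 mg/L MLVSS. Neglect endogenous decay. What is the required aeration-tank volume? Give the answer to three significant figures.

V ≈ 2980 m³

Biomass mass balance (decay neglected): V·X = Y·Q·(S₀ − S)·θ_c, so V = 0.306 × 1520 × (2360 − 11.0) × 5.13 / 1880 = 2981 m³.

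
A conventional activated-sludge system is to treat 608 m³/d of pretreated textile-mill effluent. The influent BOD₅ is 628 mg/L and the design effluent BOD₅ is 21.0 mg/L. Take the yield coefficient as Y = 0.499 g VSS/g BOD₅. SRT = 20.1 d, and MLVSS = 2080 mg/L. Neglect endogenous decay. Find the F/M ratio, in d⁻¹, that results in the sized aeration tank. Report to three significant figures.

F/M ≈ 0.103 d⁻¹

Biomass mass balance (decay neglected): V·X = Y·Q·(S₀ − S)·θ_c, so V = 0.499 × 608 × (628 − 21.0) × 20.1 / 2080 = 1780 m³.
F/M = applied load / biomass = Q·S₀/(V·X) = 608 × 628 / (1780 × 2080) = 0.1032 d⁻¹.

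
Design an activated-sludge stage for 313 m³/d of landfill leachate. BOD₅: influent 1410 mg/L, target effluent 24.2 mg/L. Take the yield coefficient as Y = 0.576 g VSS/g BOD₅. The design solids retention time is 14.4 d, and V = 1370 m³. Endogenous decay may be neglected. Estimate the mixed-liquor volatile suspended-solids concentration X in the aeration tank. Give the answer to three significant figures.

X ≈ 2630 mg/L

From V·X = Y·Q·(S₀ − S)·θ_c (decay neglected): X = 0.576 × 313 × (1410 − 24.2) × 14.4 / 1370 = 2626 mg/L.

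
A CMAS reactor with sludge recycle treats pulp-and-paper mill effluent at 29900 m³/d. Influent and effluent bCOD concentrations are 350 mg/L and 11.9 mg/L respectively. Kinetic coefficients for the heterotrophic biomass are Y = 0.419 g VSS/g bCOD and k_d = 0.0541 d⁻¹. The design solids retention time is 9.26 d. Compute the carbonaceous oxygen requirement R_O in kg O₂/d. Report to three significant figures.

R_O ≈ 6100 kg O₂/d

The observed yield is Y_obs = Y/(1 + k_d·θ_c) = 0.419 / (1 + 0.0541 × 9.26) = 0.419 / 1.501 = 0.2792 g VSS per g bCOD removed.
Mass of bCOD removed per day: Q(S₀ − S) = 29900 × 338.1 g/m³ = 10109 kg/d.
Net sludge production P_X = 0.2792 × 10109 = 2822 kg VSS/d.
R_O = Q·ΔS − 1.42 P_X = 10109 − 4007 = 6102 kg O₂/d.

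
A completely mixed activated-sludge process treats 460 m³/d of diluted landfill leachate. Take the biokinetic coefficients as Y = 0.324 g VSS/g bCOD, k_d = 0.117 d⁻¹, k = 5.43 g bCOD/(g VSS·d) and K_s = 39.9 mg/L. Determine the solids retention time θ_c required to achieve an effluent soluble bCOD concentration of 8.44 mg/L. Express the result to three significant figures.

θ_c ≈ 5.26 d

Specific growth rate at S = 8.44 mg/L: μ = YkS/(K_s+S) = 0.324·5.43·8.44/(39.9+8.44) = 0.3072 d⁻¹.
θ_c = 1/(μ − k_d) = 1/(0.3072 − 0.117) = 1/0.1902 = 5.258 d.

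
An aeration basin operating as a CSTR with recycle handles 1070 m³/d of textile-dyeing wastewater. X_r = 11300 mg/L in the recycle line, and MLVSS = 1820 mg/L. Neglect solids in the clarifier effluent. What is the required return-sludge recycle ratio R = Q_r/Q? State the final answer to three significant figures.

Solids balance on the clarifier gives (1+R)X = R·X_r, so R = X/(X_r − X) = 1820 / (11300 − 1820) = 0.1920.

R ≈ 0.192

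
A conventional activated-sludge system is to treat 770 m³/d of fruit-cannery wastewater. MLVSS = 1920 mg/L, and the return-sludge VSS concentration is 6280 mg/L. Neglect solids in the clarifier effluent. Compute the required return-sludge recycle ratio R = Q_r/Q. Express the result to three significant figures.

R ≈ 0.440

Solids balance on the clarifier gives (1+R)X = R·X_r, so R = X/(X_r − X) = 1920 / (6280 − 1920) = 0.4404.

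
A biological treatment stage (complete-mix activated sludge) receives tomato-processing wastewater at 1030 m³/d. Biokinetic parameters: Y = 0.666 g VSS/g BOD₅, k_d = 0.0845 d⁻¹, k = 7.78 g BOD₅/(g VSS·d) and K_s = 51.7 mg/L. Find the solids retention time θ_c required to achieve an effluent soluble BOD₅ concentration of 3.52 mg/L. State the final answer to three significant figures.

θ_c ≈ 4.07 d

Specific growth rate at S = 3.52 mg/L: μ = YkS/(K_s+S) = 0.666·7.78·3.52/(51.7+3.52) = 0.3303 d⁻¹.
1/θ_c = 0.3303 − 0.0845 = 0.2458 d⁻¹, so θ_c = 4.068 d.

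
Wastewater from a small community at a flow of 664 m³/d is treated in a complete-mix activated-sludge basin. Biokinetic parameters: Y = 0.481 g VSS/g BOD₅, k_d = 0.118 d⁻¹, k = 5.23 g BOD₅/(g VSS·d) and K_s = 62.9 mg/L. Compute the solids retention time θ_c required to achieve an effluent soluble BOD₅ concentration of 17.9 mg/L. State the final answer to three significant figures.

θ_c ≈ 2.28 d

From 1/θ_c = Y·k·S/(K_s + S) − k_d: Y·k·S/(K_s+S) = 0.481 × 5.23 × 17.9 / (62.9 + 17.9) = 0.5573 d⁻¹.
θ_c = 1/(μ − k_d) = 1/(0.5573 − 0.118) = 1/0.4393 = 2.276 d.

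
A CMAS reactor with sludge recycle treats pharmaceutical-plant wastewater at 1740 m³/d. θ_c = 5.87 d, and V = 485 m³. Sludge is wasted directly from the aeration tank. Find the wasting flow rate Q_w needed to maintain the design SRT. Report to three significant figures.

Q_w ≈ 82.6 m³/d

For wasting at MLVSS concentration, Q_w = V/θ_c = 485.0/5.87 = 82.62 m³/d.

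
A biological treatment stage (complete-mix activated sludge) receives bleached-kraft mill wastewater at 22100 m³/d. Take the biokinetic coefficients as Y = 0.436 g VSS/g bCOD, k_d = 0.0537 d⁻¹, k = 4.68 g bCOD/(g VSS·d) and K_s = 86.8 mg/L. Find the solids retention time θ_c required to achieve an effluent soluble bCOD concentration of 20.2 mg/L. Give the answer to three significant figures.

θ_c ≈ 3.02 d

At the target effluent, Y k S/(K_s+S) = 0.436×4.68×20.2/107.0 = 0.3852 d⁻¹.
θ_c = 1/(μ − k_d) = 1/(0.3852 − 0.0537) = 1/0.3315 = 3.016 d.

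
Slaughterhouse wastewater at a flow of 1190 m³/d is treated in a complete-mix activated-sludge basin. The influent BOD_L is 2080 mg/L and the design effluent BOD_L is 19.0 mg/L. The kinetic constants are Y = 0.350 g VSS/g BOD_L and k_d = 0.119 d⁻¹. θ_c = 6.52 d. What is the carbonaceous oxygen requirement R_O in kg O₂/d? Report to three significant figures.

R_O ≈ 1770 kg O₂/d

Observed yield with endogenous decay: Y_obs = Y / (1 + k_d·θ_c) = 0.350 / (1 + 0.119 × 6.52) = 0.350 / 1.776 = 0.1971 g VSS/g BOD_L.
ΔS = 2080 − 19.0 = 2061 mg/L, so the substrate removal rate is 1190 × 2061/1000 = 2453 kg BOD_L/d.
P_X = Y_obs·Q·(S₀ − S) = 0.1971 × 2453 = 483.4 kg VSS/d.
R_O = Q·(S₀ − S) − 1.42·P_X = 2453 − 1.42 × 483.4 = 1766 kg O₂/d.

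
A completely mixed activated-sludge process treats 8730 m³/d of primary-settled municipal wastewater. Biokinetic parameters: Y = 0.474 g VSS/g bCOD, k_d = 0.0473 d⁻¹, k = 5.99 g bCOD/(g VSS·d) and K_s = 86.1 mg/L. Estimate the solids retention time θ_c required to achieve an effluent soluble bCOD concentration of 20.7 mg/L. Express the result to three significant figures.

θ_c ≈ 1.99 d

At the target effluent, Y k S/(K_s+S) = 0.474×5.99×20.7/106.8 = 0.5503 d⁻¹.
θ_c = 1/(μ − k_d) = 1/(0.5503 − 0.0473) = 1/0.5030 = 1.988 d.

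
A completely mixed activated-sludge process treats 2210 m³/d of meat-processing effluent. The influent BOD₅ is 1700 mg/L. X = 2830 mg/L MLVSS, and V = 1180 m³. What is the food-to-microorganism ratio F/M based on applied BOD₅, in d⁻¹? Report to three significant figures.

F/M ≈ 1.13 d⁻¹

F/M = applied load / biomass = Q·S₀/(V·X) = 2210 × 1700 / (1180 × 2830) = 1.125 d⁻¹.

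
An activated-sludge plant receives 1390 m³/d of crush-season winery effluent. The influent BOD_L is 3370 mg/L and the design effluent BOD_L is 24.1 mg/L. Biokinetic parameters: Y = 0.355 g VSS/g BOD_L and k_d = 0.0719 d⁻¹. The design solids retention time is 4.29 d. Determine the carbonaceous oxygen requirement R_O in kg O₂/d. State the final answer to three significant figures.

R_O ≈ 2860 kg O₂/d

Observed yield with endogenous decay: Y_obs = Y / (1 + k_d·θ_c) = 0.355 / (1 + 0.0719 × 4.29) = 0.355 / 1.308 = 0.2713 g VSS/g BOD_L.
ΔS = 3370 − 24.1 = 3346 mg/L, so the substrate removal rate is 1390 × 3346/1000 = 4651 kg BOD_L/d.
P_X = Y_obs·Q·(S₀ − S) = 0.2713 × 4651 = 1262 kg VSS/d.
Carbonaceous O₂ demand = substrate oxidised − cell-mass equivalent = 4651 − 1.42 × 1262 = 2859 kg O₂/d.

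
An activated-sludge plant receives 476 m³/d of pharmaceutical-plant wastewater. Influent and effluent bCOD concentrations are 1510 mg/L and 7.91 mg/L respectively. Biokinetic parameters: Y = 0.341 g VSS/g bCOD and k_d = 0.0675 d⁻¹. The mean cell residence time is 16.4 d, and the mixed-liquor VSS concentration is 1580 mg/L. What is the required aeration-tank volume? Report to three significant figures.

Rearranging the biomass balance for a CMAS with decay, V = Y·Q·ΔS·θ_c / [X·(1+k_d θ_c)] = 0.341 × 476 × (1510 − 7.91) × 16.4 / [1580 × (1 + 0.0675 × 16.4)] = 4×10^6 / 3329 = 1201 m³.

V ≈ 1200 m³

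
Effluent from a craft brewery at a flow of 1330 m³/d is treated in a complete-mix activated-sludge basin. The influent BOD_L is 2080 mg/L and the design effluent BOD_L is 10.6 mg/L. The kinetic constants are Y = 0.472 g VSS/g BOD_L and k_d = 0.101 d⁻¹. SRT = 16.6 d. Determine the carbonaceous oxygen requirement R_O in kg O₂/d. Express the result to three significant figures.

R_O ≈ 2060 kg O₂/d

Observed yield with endogenous decay: Y_obs = Y / (1 + k_d·θ_c) = 0.472 / (1 + 0.101 × 16.6) = 0.472 / 2.677 = 0.1763 g VSS/g BOD_L.
ΔS = 2080 − 10.6 = 2069 mg/L, so the substrate removal rate is 1330 × 2069/1000 = 2752 kg BOD_L/d.
P_X = Y_obs·Q·(S₀ − S) = 0.1763 × 2752 = 485.3 kg VSS/d.
R_O = Q·(S₀ − S) − 1.42·P_X = 2752 − 1.42 × 485.3 = 2063 kg O₂/d.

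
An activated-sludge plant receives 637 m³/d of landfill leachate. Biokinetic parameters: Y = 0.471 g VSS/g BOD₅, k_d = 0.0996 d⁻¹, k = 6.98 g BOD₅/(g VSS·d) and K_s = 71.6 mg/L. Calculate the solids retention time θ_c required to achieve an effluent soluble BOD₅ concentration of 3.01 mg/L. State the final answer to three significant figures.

θ_c ≈ 30.3 d

At the target effluent, Y k S/(K_s+S) = 0.471×6.98×3.01/74.61 = 0.1326 d⁻¹.
θ_c = 1/(μ − k_d) = 1/(0.1326 − 0.0996) = 1/0.03303 = 30.27 d.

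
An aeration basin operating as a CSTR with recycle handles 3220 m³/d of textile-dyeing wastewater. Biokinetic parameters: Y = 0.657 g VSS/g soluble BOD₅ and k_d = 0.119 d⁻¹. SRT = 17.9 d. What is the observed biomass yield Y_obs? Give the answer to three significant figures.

Y_obs ≈ 0.210 g VSS/g soluble BOD₅

Y_obs = Y / (1 + k_d θ_c) = 0.657 / (1 + 0.119 × 17.9) = 0.657 / 3.130 = 0.2099.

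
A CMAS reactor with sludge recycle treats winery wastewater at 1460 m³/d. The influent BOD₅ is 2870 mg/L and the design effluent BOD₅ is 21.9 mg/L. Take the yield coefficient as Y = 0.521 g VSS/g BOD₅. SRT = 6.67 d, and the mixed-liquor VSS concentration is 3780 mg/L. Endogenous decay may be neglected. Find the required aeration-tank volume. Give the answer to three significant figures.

With k_d = 0 the design equation reduces to V = Y Q (S₀−S) θ_c / X = 0.521 × 1460 × (2870 − 21.9) × 6.67 / 3780 = 3823 m³.

V ≈ 3820 m³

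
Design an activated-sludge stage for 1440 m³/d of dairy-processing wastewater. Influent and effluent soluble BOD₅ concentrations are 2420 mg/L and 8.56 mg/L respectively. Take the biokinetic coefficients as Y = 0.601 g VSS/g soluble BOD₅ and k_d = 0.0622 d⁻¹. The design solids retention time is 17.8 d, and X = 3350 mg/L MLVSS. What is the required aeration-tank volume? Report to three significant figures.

Steady-state biomass mass balance: V·X·(1 + k_d·θ_c) = Y·Q·(S₀ − S)·θ_c, so V = 0.601 × 1440 × (2420 − 8.56) × 17.8 / [3350 × (1 + 0.0622 × 17.8)] = 3.71×10^7 / 7059 = 5262 m³.

V ≈ 5260 m³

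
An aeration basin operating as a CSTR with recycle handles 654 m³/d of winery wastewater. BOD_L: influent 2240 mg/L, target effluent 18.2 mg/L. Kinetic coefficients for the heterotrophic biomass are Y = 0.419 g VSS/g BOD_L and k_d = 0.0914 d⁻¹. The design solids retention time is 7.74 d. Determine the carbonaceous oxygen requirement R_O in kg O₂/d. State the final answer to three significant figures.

R_O ≈ 947 kg O₂/d

Y_obs = Y / (1 + k_d θ_c) = 0.419 / (1 + 0.0914 × 7.74) = 0.419 / 1.707 = 0.2454.
ΔS = 2240 − 18.2 = 2222 mg/L, so the substrate removal rate is 654 × 2222/1000 = 1453 kg BOD_L/d.
Net sludge production P_X = 0.2454 × 1453 = 356.6 kg VSS/d.
R_O = Q·(S₀ − S) − 1.42·P_X = 1453 − 1.42 × 356.6 = 946.7 kg O₂/d.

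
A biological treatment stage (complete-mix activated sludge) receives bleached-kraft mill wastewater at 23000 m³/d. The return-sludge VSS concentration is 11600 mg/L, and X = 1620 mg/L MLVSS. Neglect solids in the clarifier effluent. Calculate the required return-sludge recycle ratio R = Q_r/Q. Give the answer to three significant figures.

R = Q_r/Q = X/(X_r − X) = 1620 / (11600 − 1620) = 0.1623.

R ≈ 0.162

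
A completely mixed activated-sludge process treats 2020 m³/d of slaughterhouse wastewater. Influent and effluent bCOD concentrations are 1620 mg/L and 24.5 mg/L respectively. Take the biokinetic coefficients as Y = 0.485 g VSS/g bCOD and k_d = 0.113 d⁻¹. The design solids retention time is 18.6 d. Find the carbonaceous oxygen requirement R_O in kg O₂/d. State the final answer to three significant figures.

Correct the yield for decay: Y_obs = Y/(1 + k_d θ_c) = 0.485 / (1 + 0.113 × 18.6) = 0.485 / 3.102 = 0.1564.
ΔS = 1620 − 24.5 = 1596 mg/L, so the substrate removal rate is 2020 × 1596/1000 = 3223 kg bCOD/d.
Net sludge production P_X = 0.1564 × 3223 = 503.9 kg VSS/d.
Carbonaceous O₂ demand = substrate oxidised − cell-mass equivalent = 3223 − 1.42 × 503.9 = 2507 kg O₂/d.

R_O ≈ 2510 kg O₂/d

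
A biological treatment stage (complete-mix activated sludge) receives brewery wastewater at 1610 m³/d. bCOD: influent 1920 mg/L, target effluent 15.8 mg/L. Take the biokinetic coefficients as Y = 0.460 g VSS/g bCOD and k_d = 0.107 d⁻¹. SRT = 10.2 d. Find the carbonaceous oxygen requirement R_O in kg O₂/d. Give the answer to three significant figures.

R_O ≈ 2110 kg O₂/d

Y_obs = Y / (1 + k_d θ_c) = 0.460 / (1 + 0.107 × 10.2) = 0.460 / 2.091 = 0.2199.
Q·(S₀ − S) = 1610 × (1920 − 15.8) × 10⁻³ = 3066 kg/d removed.
P_X = Y_obs·Q·(S₀ − S) = 0.2199 × 3066 = 674.3 kg VSS/d.
R_O = Q·(S₀ − S) − 1.42·P_X = 3066 − 1.42 × 674.3 = 2108 kg O₂/d.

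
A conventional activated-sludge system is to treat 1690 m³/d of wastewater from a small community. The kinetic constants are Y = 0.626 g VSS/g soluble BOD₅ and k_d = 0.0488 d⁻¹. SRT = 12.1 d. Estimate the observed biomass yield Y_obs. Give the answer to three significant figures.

Correct the yield for decay: Y_obs = Y/(1 + k_d θ_c) = 0.626 / (1 + 0.0488 × 12.1) = 0.626 / 1.590 = 0.3936.

Y_obs ≈ 0.394 g VSS/g soluble BOD₅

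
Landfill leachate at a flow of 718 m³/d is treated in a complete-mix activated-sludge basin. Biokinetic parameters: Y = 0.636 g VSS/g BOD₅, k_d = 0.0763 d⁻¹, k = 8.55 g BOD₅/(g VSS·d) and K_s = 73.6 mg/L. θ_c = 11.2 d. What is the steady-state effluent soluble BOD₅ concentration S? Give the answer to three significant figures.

S ≈ 2.31 mg/L

From the Monod/SRT balance for a CMAS, S = K_s·(1+k_d θ_c)/[θ_c·(Y k − k_d) − 1] = 73.6 × (1 + 0.0763 × 11.2) / [11.2 × (0.636 × 8.55 − 0.0763) − 1] = 136.5 / 59.05 = 2.312 mg/L.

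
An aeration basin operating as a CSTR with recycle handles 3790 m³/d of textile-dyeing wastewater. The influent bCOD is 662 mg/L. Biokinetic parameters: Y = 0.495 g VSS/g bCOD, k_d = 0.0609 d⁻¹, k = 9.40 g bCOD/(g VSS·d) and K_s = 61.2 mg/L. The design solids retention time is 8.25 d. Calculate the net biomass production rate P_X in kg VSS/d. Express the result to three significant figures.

P_X ≈ 824 kg VSS/d

Effluent substrate depends only on kinetics and SRT: S = K_s(1 + k_d θ_c) / [θ_c(Yk − k_d) − 1] = 61.2 × (1 + 0.0609 × 8.25) / [8.25 × (0.495 × 9.40 − 0.0609) − 1] = 91.95 / 36.88 = 2.493 mg/L.
The observed yield is Y_obs = Y/(1 + k_d·θ_c) = 0.495 / (1 + 0.0609 × 8.25) = 0.495 / 1.502 = 0.3295 g VSS per g bCOD removed.
Q·(S₀ − S) = 3790 × (662 − 2.49) × 10⁻³ = 2500 kg/d removed.
P_X = Y_obs · Q(S₀ − S) = 0.3295 × 2500 = 823.5 kg VSS/d.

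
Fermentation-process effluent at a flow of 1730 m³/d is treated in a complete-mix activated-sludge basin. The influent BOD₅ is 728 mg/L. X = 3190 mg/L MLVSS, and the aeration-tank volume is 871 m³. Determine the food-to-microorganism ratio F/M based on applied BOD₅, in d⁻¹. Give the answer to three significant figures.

F/M = applied load / biomass = Q·S₀/(V·X) = 1730 × 728 / (871.0 × 3190) = 0.4533 d⁻¹.

F/M ≈ 0.453 d⁻¹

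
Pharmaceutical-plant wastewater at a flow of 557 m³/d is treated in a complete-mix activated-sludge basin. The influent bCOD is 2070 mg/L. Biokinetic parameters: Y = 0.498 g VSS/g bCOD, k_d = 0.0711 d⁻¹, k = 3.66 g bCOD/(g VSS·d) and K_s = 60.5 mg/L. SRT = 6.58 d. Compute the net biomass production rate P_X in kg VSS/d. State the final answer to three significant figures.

P_X ≈ 390 kg VSS/d

Effluent substrate depends only on kinetics and SRT: S = K_s(1 + k_d θ_c) / [θ_c(Yk − k_d) − 1] = 60.5 × (1 + 0.0711 × 6.58) / [6.58 × (0.498 × 3.66 − 0.0711) − 1] = 88.80 / 10.53 = 8.437 mg/L.
Observed yield with endogenous decay: Y_obs = Y / (1 + k_d·θ_c) = 0.498 / (1 + 0.0711 × 6.58) = 0.498 / 1.468 = 0.3393 g VSS/g bCOD.
Q·(S₀ − S) = 557 × (2070 − 8.44) × 10⁻³ = 1148 kg/d removed.
Net biomass production P_X = Y_obs × Q·(S₀ − S) = 0.3393 × 1148 = 389.6 kg VSS/d.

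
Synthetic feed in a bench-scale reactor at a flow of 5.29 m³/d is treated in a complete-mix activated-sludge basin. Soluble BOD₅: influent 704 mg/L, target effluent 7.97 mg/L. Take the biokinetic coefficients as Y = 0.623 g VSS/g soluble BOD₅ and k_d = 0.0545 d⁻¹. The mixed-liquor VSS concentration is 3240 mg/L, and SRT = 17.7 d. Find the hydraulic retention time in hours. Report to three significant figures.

τ ≈ 28.9 h

Rearranging the biomass balance for a CMAS with decay, V = Y·Q·ΔS·θ_c / [X·(1+k_d θ_c)] = 0.623 × 5.29 × (704 − 7.97) × 17.7 / [3240 × (1 + 0.0545 × 17.7)] = 4.06×10^4 / 6365 = 6.378 m³.
τ = V/Q = 6.378/5.29 = 1.206 d, or 28.94 h.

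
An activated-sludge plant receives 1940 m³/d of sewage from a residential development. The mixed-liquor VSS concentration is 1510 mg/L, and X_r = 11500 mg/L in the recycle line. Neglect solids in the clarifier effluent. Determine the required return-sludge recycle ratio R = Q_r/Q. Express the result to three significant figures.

R ≈ 0.151

Mass balance around the secondary clarifier (neglecting effluent solids): R = X / (X_r − X) = 1510 / (11500 − 1510) = 0.1512.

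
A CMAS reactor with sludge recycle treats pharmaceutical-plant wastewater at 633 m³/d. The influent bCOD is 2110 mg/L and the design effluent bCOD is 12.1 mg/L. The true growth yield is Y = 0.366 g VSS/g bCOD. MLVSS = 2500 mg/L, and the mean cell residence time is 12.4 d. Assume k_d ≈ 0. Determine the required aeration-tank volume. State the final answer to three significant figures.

V ≈ 2410 m³

V·X = Y·Q·ΔS·θ_c gives V = 0.366 × 633 × (2110 − 12.1) × 12.4 / 2500 = 2411 m³.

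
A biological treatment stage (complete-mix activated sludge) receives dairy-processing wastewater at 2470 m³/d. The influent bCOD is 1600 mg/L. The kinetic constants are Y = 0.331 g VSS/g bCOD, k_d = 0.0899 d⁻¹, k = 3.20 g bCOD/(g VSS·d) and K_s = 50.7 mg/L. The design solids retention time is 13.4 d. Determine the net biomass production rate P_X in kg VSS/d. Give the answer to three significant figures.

P_X ≈ 590 kg VSS/d

Effluent substrate depends only on kinetics and SRT: S = K_s(1 + k_d θ_c) / [θ_c(Yk − k_d) − 1] = 50.7 × (1 + 0.0899 × 13.4) / [13.4 × (0.331 × 3.20 − 0.0899) − 1] = 111.8 / 11.99 = 9.324 mg/L.
Y_obs = Y / (1 + k_d θ_c) = 0.331 / (1 + 0.0899 × 13.4) = 0.331 / 2.205 = 0.1501.
Mass of bCOD removed per day: Q(S₀ − S) = 2470 × 1591 g/m³ = 3929 kg/d.
Biomass produced: P_X = Y_obs·Q·ΔS = 0.1501 × 3929 ≈ 589.9 kg VSS/d.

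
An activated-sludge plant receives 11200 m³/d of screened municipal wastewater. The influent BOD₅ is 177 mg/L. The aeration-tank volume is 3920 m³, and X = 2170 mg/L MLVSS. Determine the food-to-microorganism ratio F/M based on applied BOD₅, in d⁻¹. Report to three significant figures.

F/M ≈ 0.233 d⁻¹

Food-to-microorganism ratio F/M = Q S₀ / (V X) = 11200 × 177 / (3920 × 2170) = 0.2330 d⁻¹.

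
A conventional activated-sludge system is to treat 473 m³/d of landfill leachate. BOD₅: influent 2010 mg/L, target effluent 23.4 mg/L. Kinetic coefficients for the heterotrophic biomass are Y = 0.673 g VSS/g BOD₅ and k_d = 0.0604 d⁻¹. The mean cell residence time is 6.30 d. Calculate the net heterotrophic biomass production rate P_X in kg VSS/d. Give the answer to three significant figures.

P_X ≈ 458 kg VSS/d

Correct the yield for decay: Y_obs = Y/(1 + k_d θ_c) = 0.673 / (1 + 0.0604 × 6.30) = 0.673 / 1.381 = 0.4875.
Substrate removed = Q·(S₀ − S) = 473 m³/d × (2010 − 23.4) g/m³ = 9.4×10^5 g/d = 939.7 kg/d.
P_X = Y_obs · Q(S₀ − S) = 0.4875 × 939.7 = 458.1 kg VSS/d.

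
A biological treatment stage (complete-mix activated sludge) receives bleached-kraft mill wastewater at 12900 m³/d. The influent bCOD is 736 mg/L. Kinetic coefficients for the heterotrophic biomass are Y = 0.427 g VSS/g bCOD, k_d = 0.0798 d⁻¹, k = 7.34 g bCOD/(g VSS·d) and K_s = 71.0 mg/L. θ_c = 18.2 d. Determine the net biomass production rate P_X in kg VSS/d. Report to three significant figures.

P_X ≈ 1650 kg VSS/d

For a completely mixed reactor with recycle the Lawrence–McCarty relation gives S = K_s·(1 + k_d·θ_c) / [θ_c·(Y·k − k_d) − 1] = 71.0 × (1 + 0.0798 × 18.2) / [18.2 × (0.427 × 7.34 − 0.0798) − 1] = 174.1 / 54.59 = 3.190 mg/L.
Observed yield with endogenous decay: Y_obs = Y / (1 + k_d·θ_c) = 0.427 / (1 + 0.0798 × 18.2) = 0.427 / 2.452 = 0.1741 g VSS/g bCOD.
Substrate removed = Q·(S₀ − S) = 12900 m³/d × (736 − 3.19) g/m³ = 9.45×10^6 g/d = 9453 kg/d.
Biomass produced: P_X = Y_obs·Q·ΔS = 0.1741 × 9453 ≈ 1646 kg VSS/d.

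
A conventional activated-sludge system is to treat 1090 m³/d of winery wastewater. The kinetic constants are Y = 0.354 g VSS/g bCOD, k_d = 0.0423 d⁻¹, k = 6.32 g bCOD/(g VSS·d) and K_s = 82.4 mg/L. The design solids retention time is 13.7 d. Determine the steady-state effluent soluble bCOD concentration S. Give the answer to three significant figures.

S ≈ 4.48 mg/L

Effluent substrate depends only on kinetics and SRT: S = K_s(1 + k_d θ_c) / [θ_c(Yk − k_d) − 1] = 82.4 × (1 + 0.0423 × 13.7) / [13.7 × (0.354 × 6.32 − 0.0423) − 1] = 130.2 / 29.07 = 4.477 mg/L.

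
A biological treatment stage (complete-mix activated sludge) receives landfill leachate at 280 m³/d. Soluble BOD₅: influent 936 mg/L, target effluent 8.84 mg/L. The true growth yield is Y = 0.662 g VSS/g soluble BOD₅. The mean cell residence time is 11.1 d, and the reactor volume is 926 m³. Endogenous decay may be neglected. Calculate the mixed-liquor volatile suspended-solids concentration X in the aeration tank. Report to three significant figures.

X ≈ 2060 mg/L

From V·X = Y·Q·(S₀ − S)·θ_c (decay neglected): X = 0.662 × 280 × (936 − 8.84) × 11.1 / 926 = 2060 mg/L.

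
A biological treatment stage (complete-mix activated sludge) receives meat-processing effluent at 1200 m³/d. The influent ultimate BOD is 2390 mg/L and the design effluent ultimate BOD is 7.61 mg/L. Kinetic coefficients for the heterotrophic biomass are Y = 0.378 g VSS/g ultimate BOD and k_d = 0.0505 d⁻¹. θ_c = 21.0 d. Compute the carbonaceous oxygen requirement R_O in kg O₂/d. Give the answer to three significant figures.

R_O ≈ 2110 kg O₂/d

Y_obs = Y / (1 + k_d θ_c) = 0.378 / (1 + 0.0505 × 21.0) = 0.378 / 2.061 = 0.1835.
Q·(S₀ − S) = 1200 × (2390 − 7.61) × 10⁻³ = 2859 kg/d removed.
Net sludge production P_X = 0.1835 × 2859 = 524.5 kg VSS/d.
R_O = Q·(S₀ − S) − 1.42·P_X = 2859 − 1.42 × 524.5 = 2114 kg O₂/d.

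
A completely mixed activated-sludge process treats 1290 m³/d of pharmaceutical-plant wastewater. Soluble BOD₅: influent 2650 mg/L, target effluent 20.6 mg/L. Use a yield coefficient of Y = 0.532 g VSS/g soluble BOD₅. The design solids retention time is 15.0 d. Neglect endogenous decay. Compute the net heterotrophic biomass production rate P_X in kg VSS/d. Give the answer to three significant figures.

Since k_d ≈ 0, Y_obs = Y = 0.532 g VSS/g soluble BOD₅.
Mass of soluble BOD₅ removed per day: Q(S₀ − S) = 1290 × 2629 g/m³ = 3392 kg/d.
So the net sludge growth is P_X = 0.5320 × 3392 = 1805 kg VSS/d.

P_X ≈ 1800 kg VSS/d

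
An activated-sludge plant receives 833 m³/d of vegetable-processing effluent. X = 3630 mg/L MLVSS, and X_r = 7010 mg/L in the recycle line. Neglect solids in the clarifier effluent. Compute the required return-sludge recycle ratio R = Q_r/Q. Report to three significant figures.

R ≈ 1.07

Mass balance around the secondary clarifier (neglecting effluent solids): R = X / (X_r − X) = 3630 / (7010 − 3630) = 1.074.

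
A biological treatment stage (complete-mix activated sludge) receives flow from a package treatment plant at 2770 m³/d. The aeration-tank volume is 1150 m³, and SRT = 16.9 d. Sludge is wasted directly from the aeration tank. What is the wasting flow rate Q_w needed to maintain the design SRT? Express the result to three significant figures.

Q_w ≈ 68.0 m³/d

For wasting at MLVSS concentration, Q_w = V/θ_c = 1150/16.9 = 68.05 m³/d.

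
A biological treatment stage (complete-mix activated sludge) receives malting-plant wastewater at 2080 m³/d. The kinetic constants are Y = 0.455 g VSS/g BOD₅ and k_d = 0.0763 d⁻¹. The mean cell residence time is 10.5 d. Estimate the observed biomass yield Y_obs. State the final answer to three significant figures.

Y_obs ≈ 0.253 g VSS/g BOD₅

Correct the yield for decay: Y_obs = Y/(1 + k_d θ_c) = 0.455 / (1 + 0.0763 × 10.5) = 0.455 / 1.801 = 0.2526.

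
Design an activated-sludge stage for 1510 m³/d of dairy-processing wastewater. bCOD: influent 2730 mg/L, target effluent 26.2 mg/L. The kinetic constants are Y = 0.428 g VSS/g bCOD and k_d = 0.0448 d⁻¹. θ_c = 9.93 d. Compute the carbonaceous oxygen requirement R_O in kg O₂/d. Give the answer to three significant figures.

R_O ≈ 2370 kg O₂/d

The observed yield is Y_obs = Y/(1 + k_d·θ_c) = 0.428 / (1 + 0.0448 × 9.93) = 0.428 / 1.445 = 0.2962 g VSS per g bCOD removed.
ΔS = 2730 − 26.2 = 2704 mg/L, so the substrate removal rate is 1510 × 2704/1000 = 4083 kg bCOD/d.
Biomass synthesised: P_X = Y_obs × 4083 = 1209 kg VSS/d.
R_O = Q·(S₀ − S) − 1.42·P_X = 4083 − 1.42 × 1209 = 2365 kg O₂/d.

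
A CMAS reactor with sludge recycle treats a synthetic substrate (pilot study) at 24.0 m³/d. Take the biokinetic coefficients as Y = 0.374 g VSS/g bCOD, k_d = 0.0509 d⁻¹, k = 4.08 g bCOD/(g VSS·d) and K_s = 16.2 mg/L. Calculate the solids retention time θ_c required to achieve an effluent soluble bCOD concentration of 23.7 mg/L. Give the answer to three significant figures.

θ_c ≈ 1.17 d

From 1/θ_c = Y·k·S/(K_s + S) − k_d: Y·k·S/(K_s+S) = 0.374 × 4.08 × 23.7 / (16.2 + 23.7) = 0.9064 d⁻¹.
Then 1/θ_c = μ − k_d = 0.9064 − 0.0509 = 0.8555 d⁻¹, giving θ_c = 1.169 d.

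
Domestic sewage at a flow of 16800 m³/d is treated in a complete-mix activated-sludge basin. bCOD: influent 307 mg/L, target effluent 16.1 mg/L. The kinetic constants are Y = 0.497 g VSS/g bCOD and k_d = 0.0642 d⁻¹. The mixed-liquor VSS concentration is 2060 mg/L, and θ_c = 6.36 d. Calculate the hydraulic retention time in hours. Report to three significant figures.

Rearranging the biomass balance for a CMAS with decay, V = Y·Q·ΔS·θ_c / [X·(1+k_d θ_c)] = 0.497 × 16800 × (307 − 16.1) × 6.36 / [2060 × (1 + 0.0642 × 6.36)] = 1.54×10^7 / 2901 = 5325 m³.
Hydraulic retention time τ = V/Q = 5325 / 16800 = 0.3170 d = 7.607 h.

τ ≈ 7.61 h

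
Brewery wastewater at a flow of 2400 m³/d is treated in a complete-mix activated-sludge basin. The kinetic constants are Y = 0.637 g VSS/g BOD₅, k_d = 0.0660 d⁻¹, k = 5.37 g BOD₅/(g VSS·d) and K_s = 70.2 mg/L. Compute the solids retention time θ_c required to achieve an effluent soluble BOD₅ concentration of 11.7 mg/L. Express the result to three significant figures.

At the target effluent, Y k S/(K_s+S) = 0.637×5.37×11.7/81.90 = 0.4887 d⁻¹.
1/θ_c = 0.4887 − 0.0660 = 0.4227 d⁻¹, so θ_c = 2.366 d.

θ_c ≈ 2.37 d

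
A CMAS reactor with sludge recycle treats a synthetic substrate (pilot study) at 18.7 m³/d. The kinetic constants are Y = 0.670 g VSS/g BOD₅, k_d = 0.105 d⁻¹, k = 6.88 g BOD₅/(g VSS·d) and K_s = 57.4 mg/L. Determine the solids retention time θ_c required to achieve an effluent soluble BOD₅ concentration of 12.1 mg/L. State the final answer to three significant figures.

At the target effluent, Y k S/(K_s+S) = 0.670×6.88×12.1/69.50 = 0.8025 d⁻¹.
1/θ_c = 0.8025 − 0.105 = 0.6975 d⁻¹, so θ_c = 1.434 d.

θ_c ≈ 1.43 d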